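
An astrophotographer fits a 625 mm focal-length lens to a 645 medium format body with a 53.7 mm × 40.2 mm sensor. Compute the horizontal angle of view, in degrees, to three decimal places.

4.920°

Angle of view α = 2·arctan(w/2f) with w = 53.7 mm and f = 625 mm.
w/2f = 0.04296; arctan(0.04296) ≈ 2.4599°, so α ≈ 4.9198°.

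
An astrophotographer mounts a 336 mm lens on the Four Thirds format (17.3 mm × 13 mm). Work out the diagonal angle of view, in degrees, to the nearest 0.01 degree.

3.69°

Sensor diagonal = √(17.3² + 13²) = √468.2900 ≈ 21.6400 mm.
Angle of view α = 2·arctan(d/2f) with d = 21.6400 mm and f = 336 mm.
d/2f = 0.03220; arctan(0.03220) ≈ 1.8444°, so α ≈ 3.6888°.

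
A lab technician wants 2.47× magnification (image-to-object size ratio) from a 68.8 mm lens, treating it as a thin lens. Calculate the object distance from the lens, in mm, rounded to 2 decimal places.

96.65 mm

With m = dᵢ/dₒ and 1/f = 1/dₒ + 1/dᵢ, substituting dᵢ = m·dₒ gives 1/f = (1 + 1/m)/dₒ, hence dₒ = f·(1 + 1/m).
dₒ = 68.8 × (1 + 1/2.47) = 68.8 × 1.40486 ≈ 96.654 mm.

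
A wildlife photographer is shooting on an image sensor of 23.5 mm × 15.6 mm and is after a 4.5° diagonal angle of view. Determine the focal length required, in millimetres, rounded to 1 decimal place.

359.0 mm

Sensor diagonal = √(23.5² + 15.6²) = √795.6100 ≈ 28.2066 mm.
From α = 2·arctan(d/2f) we get f = d / (2·tan(α/2)).
With d = 28.2066 mm and α/2 = 2.25°, tan(α/2) ≈ 0.03929, so f ≈ 28.2066 / 0.07858 ≈ 358.9524 mm.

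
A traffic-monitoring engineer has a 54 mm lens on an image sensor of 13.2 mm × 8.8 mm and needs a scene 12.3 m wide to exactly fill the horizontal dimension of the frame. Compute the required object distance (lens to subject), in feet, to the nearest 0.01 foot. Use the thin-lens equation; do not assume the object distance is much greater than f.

165.26 ft

W: 12.3 m = 12300 mm.
Magnification m = w/W = dᵢ/dₒ; combined with 1/f = 1/dₒ + 1/dᵢ this gives dₒ = f·(1 + W/w).
dₒ = 54 mm × (1 + 12300/13.2) = 54 × 932.8182 ≈ 50372.182 mm = 50372.182/304.8 ft = 165.263 ft.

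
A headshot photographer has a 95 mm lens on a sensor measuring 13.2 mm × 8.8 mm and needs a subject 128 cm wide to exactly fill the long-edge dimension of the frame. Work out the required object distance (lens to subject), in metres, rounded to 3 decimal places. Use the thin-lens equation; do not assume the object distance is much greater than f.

W: 128 cm = 1280 mm.
Magnification m = w/W = dᵢ/dₒ; combined with 1/f = 1/dₒ + 1/dᵢ this gives dₒ = f·(1 + W/w).
dₒ = 95 mm × (1 + 1280/13.2) = 95 × 97.9697 ≈ 9307.121 mm = 9.30712 m.

9.307 m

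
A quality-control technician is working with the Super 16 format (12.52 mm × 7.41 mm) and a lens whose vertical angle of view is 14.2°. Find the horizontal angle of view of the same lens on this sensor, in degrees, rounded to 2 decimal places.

From the vertical AOV: f = 7.41 / (2·tan(7.1°)) = 7.41 / 0.24911 ≈ 29.7455 mm.
Horizontal AOV = 2·arctan(12.52 / (2 × 29.7455)) = 2·arctan(0.21045) ≈ 23.7691°.

23.77°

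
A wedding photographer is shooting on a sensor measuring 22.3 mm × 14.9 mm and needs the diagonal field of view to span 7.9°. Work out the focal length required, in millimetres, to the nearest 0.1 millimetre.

194.2 mm

Sensor diagonal = √(22.3² + 14.9²) = √719.3000 ≈ 26.8198 mm.
From α = 2·arctan(d/2f) we get f = d / (2·tan(α/2)).
With d = 26.8198 mm and α/2 = 3.95°, tan(α/2) ≈ 0.06905, so f ≈ 26.8198 / 0.13810 ≈ 194.2056 mm.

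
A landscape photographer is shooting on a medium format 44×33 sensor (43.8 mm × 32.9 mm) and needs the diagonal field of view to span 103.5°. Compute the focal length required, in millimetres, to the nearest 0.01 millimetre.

21.59 mm

Sensor diagonal = √(43.8² + 32.9²) = √3000.8500 ≈ 54.7800 mm.
From α = 2·arctan(d/2f) we get f = d / (2·tan(α/2)).
With d = 54.7800 mm and α/2 = 51.75°, tan(α/2) ≈ 1.26849, so f ≈ 54.7800 / 2.53699 ≈ 21.5925 mm.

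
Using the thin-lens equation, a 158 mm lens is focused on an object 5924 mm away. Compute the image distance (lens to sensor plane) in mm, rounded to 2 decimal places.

162.33 mm

1/dᵢ = 1/f − 1/dₒ = 1/158 − 1/5924 = 0.0061603 mm⁻¹.
dᵢ = 1/0.0061603 ≈ 162.3295 mm.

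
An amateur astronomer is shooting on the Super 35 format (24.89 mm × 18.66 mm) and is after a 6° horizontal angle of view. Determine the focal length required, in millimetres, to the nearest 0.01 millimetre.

From α = 2·arctan(w/2f) we get f = w / (2·tan(α/2)).
With w = 24.89 mm and α/2 = 3°, tan(α/2) ≈ 0.05241, so f ≈ 24.89 / 0.10482 ≈ 237.4647 mm.

237.46 mm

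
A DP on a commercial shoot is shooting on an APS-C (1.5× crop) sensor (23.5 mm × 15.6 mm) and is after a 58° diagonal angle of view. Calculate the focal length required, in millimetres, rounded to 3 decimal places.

Sensor diagonal = √(23.5² + 15.6²) = √795.6100 ≈ 28.2066 mm.
From α = 2·arctan(d/2f) we get f = d / (2·tan(α/2)).
With d = 28.2066 mm and α/2 = 29°, tan(α/2) ≈ 0.55431, so f ≈ 28.2066 / 1.10862 ≈ 25.4430 mm.

25.443 mm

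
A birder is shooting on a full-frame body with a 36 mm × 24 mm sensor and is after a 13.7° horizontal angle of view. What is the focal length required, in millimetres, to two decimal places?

149.84 mm

From α = 2·arctan(w/2f) we get f = w / (2·tan(α/2)).
With w = 36 mm and α/2 = 6.85°, tan(α/2) ≈ 0.12013, so f ≈ 36 / 0.24026 ≈ 149.8402 mm.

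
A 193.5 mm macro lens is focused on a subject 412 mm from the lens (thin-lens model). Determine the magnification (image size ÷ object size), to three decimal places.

Thin lens: 1/f = 1/dₒ + 1/dᵢ → 1/dᵢ = 1/193.5 − 1/412 = 0.0027408 mm⁻¹, so dᵢ ≈ 364.8604 mm.
Magnification m = dᵢ/dₒ = 364.8604/412 ≈ 0.88558.

0.886×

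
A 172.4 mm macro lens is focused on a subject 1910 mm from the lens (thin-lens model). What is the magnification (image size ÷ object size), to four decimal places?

Thin lens: 1/f = 1/dₒ + 1/dᵢ → 1/dᵢ = 1/172.4 − 1/1910 = 0.0052769 mm⁻¹, so dᵢ ≈ 189.5051 mm.
Magnification m = dᵢ/dₒ = 189.5051/1910 ≈ 0.09922.

0.0992×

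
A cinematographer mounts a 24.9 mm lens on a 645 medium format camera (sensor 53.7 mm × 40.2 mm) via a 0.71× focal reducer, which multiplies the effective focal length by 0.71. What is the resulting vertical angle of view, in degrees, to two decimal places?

97.33°

Effective focal length f = 24.9 × 0.71 = 17.679 mm.
α = 2·arctan(40.2 / (2 × 17.679)) = 2·arctan(1.13694) ≈ 97.3334°.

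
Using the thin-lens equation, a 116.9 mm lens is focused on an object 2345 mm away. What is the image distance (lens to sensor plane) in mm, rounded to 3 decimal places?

123.033 mm

1/dᵢ = 1/f − 1/dₒ = 1/116.9 − 1/2345 = 0.0081279 mm⁻¹.
dᵢ = 1/0.0081279 ≈ 123.0333 mm.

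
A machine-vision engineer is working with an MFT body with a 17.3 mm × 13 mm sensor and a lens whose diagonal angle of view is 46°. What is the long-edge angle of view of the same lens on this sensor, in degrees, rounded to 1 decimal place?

Sensor diagonal = √(17.3² + 13²) = √468.2900 ≈ 21.6400 mm.
From the diagonal AOV: f = 21.6400 / (2·tan(23°)) = 21.6400 / 0.84895 ≈ 25.4903 mm.
Long-edge AOV = 2·arctan(17.3 / (2 × 25.4903)) = 2·arctan(0.33934) ≈ 37.4887°.

37.5°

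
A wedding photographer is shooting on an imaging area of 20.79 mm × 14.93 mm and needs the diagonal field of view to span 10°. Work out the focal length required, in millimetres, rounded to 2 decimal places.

146.28 mm

Sensor diagonal = √(20.79² + 14.93²) = √655.1290 ≈ 25.5955 mm.
From α = 2·arctan(d/2f) we get f = d / (2·tan(α/2)).
With d = 25.5955 mm and α/2 = 5°, tan(α/2) ≈ 0.08749, so f ≈ 25.5955 / 0.17498 ≈ 146.2789 mm.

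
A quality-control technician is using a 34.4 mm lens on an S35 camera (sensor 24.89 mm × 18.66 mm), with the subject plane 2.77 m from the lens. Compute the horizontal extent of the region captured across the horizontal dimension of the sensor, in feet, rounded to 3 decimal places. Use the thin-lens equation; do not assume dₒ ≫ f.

6.494 ft

dₒ: 2.77 m = 2770 mm.
Similar triangles through the lens centre give W/dₒ = w/dᵢ; with 1/f = 1/dₒ + 1/dᵢ this gives W = w·(dₒ − f)/f.
W = 24.89 mm × (2770 − 34.4) / 34.4 = 24.89 × 79.5233 ≈ 1979.334 mm = 1979.334/304.8 ft = 6.49388 ft.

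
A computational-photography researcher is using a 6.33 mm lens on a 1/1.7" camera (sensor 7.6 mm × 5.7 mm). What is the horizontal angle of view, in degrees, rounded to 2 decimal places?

61.95°

Angle of view α = 2·arctan(w/2f) with w = 7.6 mm and f = 6.33 mm.
w/2f = 0.60032; arctan(0.60032) ≈ 30.9771°, so α ≈ 61.9541°.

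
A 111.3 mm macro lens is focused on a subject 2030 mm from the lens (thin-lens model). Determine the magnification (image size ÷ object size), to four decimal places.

0.0580×

Thin lens: 1/f = 1/dₒ + 1/dᵢ → 1/dᵢ = 1/111.3 − 1/2030 = 0.0084921 mm⁻¹, so dᵢ ≈ 117.7563 mm.
Magnification m = dᵢ/dₒ = 117.7563/2030 ≈ 0.05801.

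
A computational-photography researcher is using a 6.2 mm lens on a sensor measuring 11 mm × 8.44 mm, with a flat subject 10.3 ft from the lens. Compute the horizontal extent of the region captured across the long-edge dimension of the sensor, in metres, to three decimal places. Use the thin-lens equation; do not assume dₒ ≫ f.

dₒ: 10.3 ft × 304.8 mm/ft = 3139.44 mm.
Similar triangles through the lens centre give W/dₒ = w/dᵢ; with 1/f = 1/dₒ + 1/dᵢ this gives W = w·(dₒ − f)/f.
W = 11 mm × (3139.44 − 6.2) / 6.2 = 11 × 505.3613 ≈ 5558.974 mm = 5.55897 m.

5.559 m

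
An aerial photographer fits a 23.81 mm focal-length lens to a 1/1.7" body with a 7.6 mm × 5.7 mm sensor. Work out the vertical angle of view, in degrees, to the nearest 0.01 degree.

Angle of view α = 2·arctan(h/2f) with h = 5.7 mm and f = 23.81 mm.
h/2f = 0.11970; arctan(0.11970) ≈ 6.8257°, so α ≈ 13.6514°.

13.65°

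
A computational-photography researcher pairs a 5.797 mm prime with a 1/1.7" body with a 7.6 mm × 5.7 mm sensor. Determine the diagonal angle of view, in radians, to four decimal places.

1.3729 rad

Sensor diagonal = √(7.6² + 5.7²) = √90.2500 ≈ 9.5000 mm.
Angle of view α = 2·arctan(d/2f) with d = 9.5000 mm and f = 5.797 mm.
d/2f = 0.81939; arctan(0.81939) ≈ 0.6865 rad, so α ≈ 1.3729 rad.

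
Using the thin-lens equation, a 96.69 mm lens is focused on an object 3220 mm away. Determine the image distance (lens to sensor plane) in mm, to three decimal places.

99.683 mm

1/dᵢ = 1/f − 1/dₒ = 1/96.69 − 1/3220 = 0.0100318 mm⁻¹.
dᵢ = 1/0.0100318 ≈ 99.6833 mm.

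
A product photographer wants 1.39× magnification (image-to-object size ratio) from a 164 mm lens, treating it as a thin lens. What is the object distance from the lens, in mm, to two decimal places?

281.99 mm

With m = dᵢ/dₒ and 1/f = 1/dₒ + 1/dᵢ, substituting dᵢ = m·dₒ gives 1/f = (1 + 1/m)/dₒ, hence dₒ = f·(1 + 1/m).
dₒ = 164 × (1 + 1/1.39) = 164 × 1.71942 ≈ 281.986 mm.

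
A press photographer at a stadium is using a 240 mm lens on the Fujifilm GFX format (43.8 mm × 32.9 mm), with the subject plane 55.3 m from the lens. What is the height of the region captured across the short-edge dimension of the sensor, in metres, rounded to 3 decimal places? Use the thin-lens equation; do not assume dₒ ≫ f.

dₒ: 55.3 m = 55300 mm.
Similar triangles through the lens centre give W/dₒ = h/dᵢ; with 1/f = 1/dₒ + 1/dᵢ this gives W = h·(dₒ − f)/f.
W = 32.9 mm × (55300 − 240) / 240 = 32.9 × 229.4167 ≈ 7547.808 mm = 7.54781 m.

7.548 m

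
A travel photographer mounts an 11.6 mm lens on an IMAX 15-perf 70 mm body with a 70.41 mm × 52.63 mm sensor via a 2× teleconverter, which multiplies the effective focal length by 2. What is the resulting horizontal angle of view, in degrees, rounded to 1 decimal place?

Effective focal length f = 11.6 × 2 = 23.2 mm.
α = 2·arctan(70.41 / (2 × 23.2)) = 2·arctan(1.51746) ≈ 113.2305°.

113.2°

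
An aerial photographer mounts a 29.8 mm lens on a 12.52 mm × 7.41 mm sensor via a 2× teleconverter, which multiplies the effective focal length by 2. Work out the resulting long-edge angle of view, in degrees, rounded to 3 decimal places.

11.992°

Effective focal length f = 29.8 × 2 = 59.6 mm.
α = 2·arctan(12.52 / (2 × 59.6)) = 2·arctan(0.10503) ≈ 11.9920°.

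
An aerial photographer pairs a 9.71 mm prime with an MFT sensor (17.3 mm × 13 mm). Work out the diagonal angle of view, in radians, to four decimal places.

Sensor diagonal = √(17.3² + 13²) = √468.2900 ≈ 21.6400 mm.
Angle of view α = 2·arctan(d/2f) with d = 21.6400 mm and f = 9.71 mm.
d/2f = 1.11432; arctan(1.11432) ≈ 0.8394 rad, so α ≈ 1.6788 rad.

1.6788 rad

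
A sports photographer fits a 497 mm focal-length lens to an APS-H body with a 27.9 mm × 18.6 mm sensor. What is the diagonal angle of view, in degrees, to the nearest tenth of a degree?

Sensor diagonal = √(27.9² + 18.6²) = √1124.3700 ≈ 33.5316 mm.
Angle of view α = 2·arctan(d/2f) with d = 33.5316 mm and f = 497 mm.
d/2f = 0.03373; arctan(0.03373) ≈ 1.9321°, so α ≈ 3.8642°.

3.9°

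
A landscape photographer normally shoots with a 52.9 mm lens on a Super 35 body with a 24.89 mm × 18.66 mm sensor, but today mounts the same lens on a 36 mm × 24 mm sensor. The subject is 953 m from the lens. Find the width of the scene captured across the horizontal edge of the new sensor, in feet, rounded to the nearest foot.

2128 ft

The focal length stays 52.9 mm; the relevant sensor dimension is now w = 36 mm. Object distance dₒ = 953 m = 953000 mm.
Thin-lens field width W = w·(dₒ − f)/f = 36 × (953000 − 52.9)/52.9 ≈ 648508.423 mm = 648508.423/304.8 ft = 2127.65 ft.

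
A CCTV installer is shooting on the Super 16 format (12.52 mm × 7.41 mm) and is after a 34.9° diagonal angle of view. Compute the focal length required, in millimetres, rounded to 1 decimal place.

23.1 mm

Sensor diagonal = √(12.52² + 7.41²) = √211.6585 ≈ 14.5485 mm.
From α = 2·arctan(d/2f) we get f = d / (2·tan(α/2)).
With d = 14.5485 mm and α/2 = 17.45°, tan(α/2) ≈ 0.31434, so f ≈ 14.5485 / 0.62868 ≈ 23.1414 mm.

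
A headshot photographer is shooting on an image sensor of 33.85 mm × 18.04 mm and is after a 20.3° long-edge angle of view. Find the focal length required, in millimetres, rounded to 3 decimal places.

From α = 2·arctan(w/2f) we get f = w / (2·tan(α/2)).
With w = 33.85 mm and α/2 = 10.15°, tan(α/2) ≈ 0.17903, so f ≈ 33.85 / 0.35806 ≈ 94.5385 mm.

94.538 mm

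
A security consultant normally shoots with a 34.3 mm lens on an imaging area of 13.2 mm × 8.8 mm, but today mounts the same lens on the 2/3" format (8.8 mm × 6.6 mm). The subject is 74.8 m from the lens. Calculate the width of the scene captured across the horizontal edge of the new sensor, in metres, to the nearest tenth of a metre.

19.2 m

The focal length stays 34.3 mm; the relevant sensor dimension is now w = 8.8 mm. Object distance dₒ = 74.8 m = 74800 mm.
Thin-lens field width W = w·(dₒ − f)/f = 8.8 × (74800 − 34.3)/34.3 ≈ 19181.871 mm = 19.1819 m.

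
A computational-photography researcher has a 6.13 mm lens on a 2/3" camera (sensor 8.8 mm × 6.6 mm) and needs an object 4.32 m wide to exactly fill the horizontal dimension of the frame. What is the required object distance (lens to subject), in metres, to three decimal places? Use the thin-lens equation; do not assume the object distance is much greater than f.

W: 4.32 m = 4320 mm.
Magnification m = w/W = dᵢ/dₒ; combined with 1/f = 1/dₒ + 1/dᵢ this gives dₒ = f·(1 + W/w).
dₒ = 6.13 mm × (1 + 4320/8.8) = 6.13 × 491.9091 ≈ 3015.403 mm = 3.0154 m.

3.015 m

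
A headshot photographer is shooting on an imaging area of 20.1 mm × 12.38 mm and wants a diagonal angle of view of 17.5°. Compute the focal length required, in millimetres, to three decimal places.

76.687 mm

Sensor diagonal = √(20.1² + 12.38²) = √557.2744 ≈ 23.6067 mm.
From α = 2·arctan(d/2f) we get f = d / (2·tan(α/2)).
With d = 23.6067 mm and α/2 = 8.75°, tan(α/2) ≈ 0.15391, so f ≈ 23.6067 / 0.30783 ≈ 76.6875 mm.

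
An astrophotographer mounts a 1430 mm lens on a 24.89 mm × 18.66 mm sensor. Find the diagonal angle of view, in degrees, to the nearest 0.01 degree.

Sensor diagonal = √(24.89² + 18.66²) = √967.7077 ≈ 31.1080 mm.
Angle of view α = 2·arctan(d/2f) with d = 31.1080 mm and f = 1430 mm.
d/2f = 0.01088; arctan(0.01088) ≈ 0.6232°, so α ≈ 1.2464°.

1.25°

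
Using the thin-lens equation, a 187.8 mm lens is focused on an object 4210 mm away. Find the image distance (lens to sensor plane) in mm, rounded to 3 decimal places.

196.569 mm

1/dᵢ = 1/f − 1/dₒ = 1/187.8 − 1/4210 = 0.0050873 mm⁻¹.
dᵢ = 1/0.0050873 ≈ 196.5685 mm.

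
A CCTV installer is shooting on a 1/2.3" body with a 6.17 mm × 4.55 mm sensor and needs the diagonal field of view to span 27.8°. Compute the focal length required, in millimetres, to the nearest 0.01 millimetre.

15.49 mm

Sensor diagonal = √(6.17² + 4.55²) = √58.7714 ≈ 7.6663 mm.
From α = 2·arctan(d/2f) we get f = d / (2·tan(α/2)).
With d = 7.6663 mm and α/2 = 13.9°, tan(α/2) ≈ 0.24747, so f ≈ 7.6663 / 0.49495 ≈ 15.4889 mm.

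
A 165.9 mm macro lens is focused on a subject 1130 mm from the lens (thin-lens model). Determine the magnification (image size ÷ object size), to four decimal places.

Thin lens: 1/f = 1/dₒ + 1/dᵢ → 1/dᵢ = 1/165.9 − 1/1130 = 0.0051428 mm⁻¹, so dᵢ ≈ 194.4477 mm.
Magnification m = dᵢ/dₒ = 194.4477/1130 ≈ 0.17208.

0.1721×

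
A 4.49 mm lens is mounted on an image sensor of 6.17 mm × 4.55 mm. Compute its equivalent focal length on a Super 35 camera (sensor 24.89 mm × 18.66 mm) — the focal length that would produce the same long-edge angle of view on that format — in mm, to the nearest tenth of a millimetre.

18.1 mm

Equal angle of view means equal width/f ratio, so f₂ = f₁ · (width₂/width₁) = 4.49 × 24.89/6.17.
f₂ = 4.49 × 4.03404 ≈ 18.113 mm.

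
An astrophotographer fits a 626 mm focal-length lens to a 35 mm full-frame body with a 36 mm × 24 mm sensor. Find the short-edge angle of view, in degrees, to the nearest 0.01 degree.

2.20°

Angle of view α = 2·arctan(h/2f) with h = 24 mm and f = 626 mm.
h/2f = 0.01917; arctan(0.01917) ≈ 1.0982°, so α ≈ 2.1964°.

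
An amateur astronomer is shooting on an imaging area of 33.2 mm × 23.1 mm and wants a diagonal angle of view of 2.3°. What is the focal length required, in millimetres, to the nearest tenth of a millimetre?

1007.4 mm

Sensor diagonal = √(33.2² + 23.1²) = √1635.8500 ≈ 40.4456 mm.
From α = 2·arctan(d/2f) we get f = d / (2·tan(α/2)).
With d = 40.4456 mm and α/2 = 1.15°, tan(α/2) ≈ 0.02007, so f ≈ 40.4456 / 0.04015 ≈ 1007.4145 mm.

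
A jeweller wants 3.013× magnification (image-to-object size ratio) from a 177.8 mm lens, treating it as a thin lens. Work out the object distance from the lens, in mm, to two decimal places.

With m = dᵢ/dₒ and 1/f = 1/dₒ + 1/dᵢ, substituting dᵢ = m·dₒ gives 1/f = (1 + 1/m)/dₒ, hence dₒ = f·(1 + 1/m).
dₒ = 177.8 × (1 + 1/3.013) = 177.8 × 1.33190 ≈ 236.811 mm.

236.81 mm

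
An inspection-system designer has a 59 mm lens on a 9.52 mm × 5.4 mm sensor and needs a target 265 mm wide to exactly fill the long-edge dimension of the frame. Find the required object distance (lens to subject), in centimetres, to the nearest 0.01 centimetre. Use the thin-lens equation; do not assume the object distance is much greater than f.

170.13 cm

Magnification m = w/W = dᵢ/dₒ; combined with 1/f = 1/dₒ + 1/dᵢ this gives dₒ = f·(1 + W/w).
dₒ = 59 mm × (1 + 265/9.52) = 59 × 28.8361 ≈ 1701.332 mm = 170.133 cm.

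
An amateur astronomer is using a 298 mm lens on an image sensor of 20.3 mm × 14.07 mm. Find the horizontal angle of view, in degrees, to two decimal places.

Angle of view α = 2·arctan(w/2f) with w = 20.3 mm and f = 298 mm.
w/2f = 0.03406; arctan(0.03406) ≈ 1.9508°, so α ≈ 3.9015°.

3.90°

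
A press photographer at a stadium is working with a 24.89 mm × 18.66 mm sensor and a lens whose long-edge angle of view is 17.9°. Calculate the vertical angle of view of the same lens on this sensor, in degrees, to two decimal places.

From the long-edge AOV: f = 24.89 / (2·tan(8.95°)) = 24.89 / 0.31498 ≈ 79.0209 mm.
Vertical AOV = 2·arctan(18.66 / (2 × 79.0209)) = 2·arctan(0.11807) ≈ 13.4675°.

13.47°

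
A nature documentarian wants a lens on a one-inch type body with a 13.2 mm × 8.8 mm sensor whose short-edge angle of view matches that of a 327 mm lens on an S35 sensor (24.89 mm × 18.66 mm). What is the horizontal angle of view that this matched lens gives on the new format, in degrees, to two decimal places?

Equal short-edge AOV ⇒ f₂ = f₁ · 8.8/18.66 = 327 × 0.47160 ≈ 154.2122 mm.
Horizontal AOV on the new format = 2·arctan(13.2 / (2 × 154.2122)) = 2·arctan(0.04280) ≈ 4.9013°.

4.90°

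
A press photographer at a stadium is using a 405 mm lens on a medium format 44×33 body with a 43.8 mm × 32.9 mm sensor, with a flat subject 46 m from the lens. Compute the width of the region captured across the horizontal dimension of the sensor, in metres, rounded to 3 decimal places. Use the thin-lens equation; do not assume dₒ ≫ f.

4.931 m

dₒ: 46 m = 46000 mm.
Similar triangles through the lens centre give W/dₒ = w/dᵢ; with 1/f = 1/dₒ + 1/dᵢ this gives W = w·(dₒ − f)/f.
W = 43.8 mm × (46000 − 405) / 405 = 43.8 × 112.5802 ≈ 4931.015 mm = 4.93101 m.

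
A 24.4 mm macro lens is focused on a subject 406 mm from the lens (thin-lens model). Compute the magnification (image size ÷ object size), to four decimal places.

0.0639×

Thin lens: 1/f = 1/dₒ + 1/dᵢ → 1/dᵢ = 1/24.4 − 1/406 = 0.0385206 mm⁻¹, so dᵢ ≈ 25.9602 mm.
Magnification m = dᵢ/dₒ = 25.9602/406 ≈ 0.06394.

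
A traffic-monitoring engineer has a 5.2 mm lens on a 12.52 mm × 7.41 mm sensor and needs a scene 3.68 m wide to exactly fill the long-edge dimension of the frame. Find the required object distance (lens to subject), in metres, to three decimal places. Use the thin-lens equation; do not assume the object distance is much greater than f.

W: 3.68 m = 3680 mm.
Magnification m = w/W = dᵢ/dₒ; combined with 1/f = 1/dₒ + 1/dᵢ this gives dₒ = f·(1 + W/w).
dₒ = 5.2 mm × (1 + 3680/12.52) = 5.2 × 294.9297 ≈ 1533.635 mm = 1.53363 m.

1.534 m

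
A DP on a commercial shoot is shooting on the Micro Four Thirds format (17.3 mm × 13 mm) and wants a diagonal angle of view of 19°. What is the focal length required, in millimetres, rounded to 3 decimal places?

Sensor diagonal = √(17.3² + 13²) = √468.2900 ≈ 21.6400 mm.
From α = 2·arctan(d/2f) we get f = d / (2·tan(α/2)).
With d = 21.6400 mm and α/2 = 9.5°, tan(α/2) ≈ 0.16734, so f ≈ 21.6400 / 0.33469 ≈ 64.6578 mm.

64.658 mm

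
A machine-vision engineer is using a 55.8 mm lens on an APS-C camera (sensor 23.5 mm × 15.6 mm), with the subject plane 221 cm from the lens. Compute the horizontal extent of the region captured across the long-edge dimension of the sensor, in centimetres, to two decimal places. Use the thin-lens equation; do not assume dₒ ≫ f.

dₒ: 221 cm = 2210 mm.
Similar triangles through the lens centre give W/dₒ = w/dᵢ; with 1/f = 1/dₒ + 1/dᵢ this gives W = w·(dₒ − f)/f.
W = 23.5 mm × (2210 − 55.8) / 55.8 = 23.5 × 38.6057 ≈ 907.235 mm = 90.7235 cm.

90.72 cm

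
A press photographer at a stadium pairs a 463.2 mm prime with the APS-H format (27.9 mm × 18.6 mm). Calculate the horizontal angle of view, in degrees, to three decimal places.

3.450°

Angle of view α = 2·arctan(w/2f) with w = 27.9 mm and f = 463.2 mm.
w/2f = 0.03012; arctan(0.03012) ≈ 1.7250°, so α ≈ 3.4501°.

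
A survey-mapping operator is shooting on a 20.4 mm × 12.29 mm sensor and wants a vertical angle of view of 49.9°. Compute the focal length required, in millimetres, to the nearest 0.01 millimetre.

13.21 mm

From α = 2·arctan(h/2f) we get f = h / (2·tan(α/2)).
With h = 12.29 mm and α/2 = 24.95°, tan(α/2) ≈ 0.46525, so f ≈ 12.29 / 0.93049 ≈ 13.2081 mm.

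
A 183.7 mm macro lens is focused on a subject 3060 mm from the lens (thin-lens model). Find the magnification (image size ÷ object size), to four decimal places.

0.0639×

Thin lens: 1/f = 1/dₒ + 1/dᵢ → 1/dᵢ = 1/183.7 − 1/3060 = 0.0051169 mm⁻¹, so dᵢ ≈ 195.4323 mm.
Magnification m = dᵢ/dₒ = 195.4323/3060 ≈ 0.06387.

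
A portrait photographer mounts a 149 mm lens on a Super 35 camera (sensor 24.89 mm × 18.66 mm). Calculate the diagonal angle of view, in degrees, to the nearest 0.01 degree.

Sensor diagonal = √(24.89² + 18.66²) = √967.7077 ≈ 31.1080 mm.
Angle of view α = 2·arctan(d/2f) with d = 31.1080 mm and f = 149 mm.
d/2f = 0.10439; arctan(0.10439) ≈ 5.9595°, so α ≈ 11.9190°.

11.92°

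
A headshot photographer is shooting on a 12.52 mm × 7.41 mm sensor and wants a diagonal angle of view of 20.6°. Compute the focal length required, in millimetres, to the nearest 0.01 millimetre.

40.03 mm

Sensor diagonal = √(12.52² + 7.41²) = √211.6585 ≈ 14.5485 mm.
From α = 2·arctan(d/2f) we get f = d / (2·tan(α/2)).
With d = 14.5485 mm and α/2 = 10.3°, tan(α/2) ≈ 0.18173, so f ≈ 14.5485 / 0.36346 ≈ 40.0276 mm.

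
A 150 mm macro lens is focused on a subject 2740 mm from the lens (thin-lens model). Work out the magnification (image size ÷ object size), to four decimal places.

Thin lens: 1/f = 1/dₒ + 1/dᵢ → 1/dᵢ = 1/150 − 1/2740 = 0.0063017 mm⁻¹, so dᵢ ≈ 158.6873 mm.
Magnification m = dᵢ/dₒ = 158.6873/2740 ≈ 0.05792.

0.0579×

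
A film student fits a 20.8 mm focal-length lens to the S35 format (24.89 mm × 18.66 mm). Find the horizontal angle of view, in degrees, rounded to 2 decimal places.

61.79°

Angle of view α = 2·arctan(w/2f) with w = 24.89 mm and f = 20.8 mm.
w/2f = 0.59832; arctan(0.59832) ≈ 30.8928°, so α ≈ 61.7856°.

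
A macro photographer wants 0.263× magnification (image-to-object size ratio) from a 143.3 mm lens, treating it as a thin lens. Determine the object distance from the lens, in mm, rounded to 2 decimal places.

With m = dᵢ/dₒ and 1/f = 1/dₒ + 1/dᵢ, substituting dᵢ = m·dₒ gives 1/f = (1 + 1/m)/dₒ, hence dₒ = f·(1 + 1/m).
dₒ = 143.3 × (1 + 1/0.263) = 143.3 × 4.80228 ≈ 688.167 mm.

688.17 mm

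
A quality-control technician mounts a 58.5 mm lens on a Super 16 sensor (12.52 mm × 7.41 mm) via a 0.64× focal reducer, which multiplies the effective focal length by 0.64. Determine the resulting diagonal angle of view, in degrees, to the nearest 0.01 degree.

21.99°

Effective focal length f = 58.5 × 0.64 = 37.44 mm.
Sensor diagonal = √(12.52² + 7.41²) = √211.6585 ≈ 14.5485 mm.
α = 2·arctan(14.548 / (2 × 37.44)) = 2·arctan(0.19429) ≈ 21.9901°.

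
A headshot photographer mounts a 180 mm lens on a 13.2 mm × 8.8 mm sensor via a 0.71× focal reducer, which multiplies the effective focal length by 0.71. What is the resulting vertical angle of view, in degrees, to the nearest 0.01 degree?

Effective focal length f = 180 × 0.71 = 127.8 mm.
α = 2·arctan(8.8 / (2 × 127.8)) = 2·arctan(0.03443) ≈ 3.9437°.

3.94°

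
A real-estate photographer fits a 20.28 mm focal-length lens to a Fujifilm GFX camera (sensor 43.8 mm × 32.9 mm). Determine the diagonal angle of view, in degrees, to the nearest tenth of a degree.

Sensor diagonal = √(43.8² + 32.9²) = √3000.8500 ≈ 54.7800 mm.
Angle of view α = 2·arctan(d/2f) with d = 54.7800 mm and f = 20.28 mm.
d/2f = 1.35059; arctan(1.35059) ≈ 53.4832°, so α ≈ 106.9663°.

107.0°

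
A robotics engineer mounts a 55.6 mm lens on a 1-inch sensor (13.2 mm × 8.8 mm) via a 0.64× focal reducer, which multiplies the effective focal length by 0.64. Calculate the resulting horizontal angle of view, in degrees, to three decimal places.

Effective focal length f = 55.6 × 0.64 = 35.584 mm.
α = 2·arctan(13.2 / (2 × 35.584)) = 2·arctan(0.18548) ≈ 21.0152°.

21.015°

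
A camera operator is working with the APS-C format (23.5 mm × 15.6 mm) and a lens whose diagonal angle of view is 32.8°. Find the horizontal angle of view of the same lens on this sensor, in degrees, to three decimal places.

27.555°

Sensor diagonal = √(23.5² + 15.6²) = √795.6100 ≈ 28.2066 mm.
From the diagonal AOV: f = 28.2066 / (2·tan(16.4°)) = 28.2066 / 0.58863 ≈ 47.9188 mm.
Horizontal AOV = 2·arctan(23.5 / (2 × 47.9188)) = 2·arctan(0.24521) ≈ 27.5549°.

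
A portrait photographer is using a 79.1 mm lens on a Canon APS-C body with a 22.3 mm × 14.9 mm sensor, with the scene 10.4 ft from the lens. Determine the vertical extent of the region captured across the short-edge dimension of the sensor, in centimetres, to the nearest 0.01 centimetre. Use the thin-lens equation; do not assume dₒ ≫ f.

dₒ: 10.4 ft × 304.8 mm/ft = 3169.92 mm.
Similar triangles through the lens centre give W/dₒ = h/dᵢ; with 1/f = 1/dₒ + 1/dᵢ this gives W = h·(dₒ − f)/f.
W = 14.9 mm × (3169.92 − 79.1) / 79.1 = 14.9 × 39.0748 ≈ 582.215 mm = 58.2215 cm.

58.22 cm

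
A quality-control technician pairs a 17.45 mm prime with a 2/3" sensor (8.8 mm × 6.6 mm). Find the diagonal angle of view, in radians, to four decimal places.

0.6107 rad

Sensor diagonal = √(8.8² + 6.6²) = √121.0000 ≈ 11.0000 mm.
Angle of view α = 2·arctan(d/2f) with d = 11.0000 mm and f = 17.45 mm.
d/2f = 0.31519; arctan(0.31519) ≈ 0.3053 rad, so α ≈ 0.6107 rad.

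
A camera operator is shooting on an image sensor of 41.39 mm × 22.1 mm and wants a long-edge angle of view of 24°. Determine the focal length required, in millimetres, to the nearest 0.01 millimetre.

From α = 2·arctan(w/2f) we get f = w / (2·tan(α/2)).
With w = 41.39 mm and α/2 = 12°, tan(α/2) ≈ 0.21256, so f ≈ 41.39 / 0.42511 ≈ 97.3623 mm.

97.36 mm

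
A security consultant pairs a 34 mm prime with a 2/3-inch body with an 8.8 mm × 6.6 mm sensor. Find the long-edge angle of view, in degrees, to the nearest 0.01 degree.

Angle of view α = 2·arctan(w/2f) with w = 8.8 mm and f = 34 mm.
w/2f = 0.12941; arctan(0.12941) ≈ 7.3738°, so α ≈ 14.7475°.

14.75°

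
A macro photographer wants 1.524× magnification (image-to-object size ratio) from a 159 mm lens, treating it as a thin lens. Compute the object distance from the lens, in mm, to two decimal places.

With m = dᵢ/dₒ and 1/f = 1/dₒ + 1/dᵢ, substituting dᵢ = m·dₒ gives 1/f = (1 + 1/m)/dₒ, hence dₒ = f·(1 + 1/m).
dₒ = 159 × (1 + 1/1.524) = 159 × 1.65617 ≈ 263.331 mm.

263.33 mm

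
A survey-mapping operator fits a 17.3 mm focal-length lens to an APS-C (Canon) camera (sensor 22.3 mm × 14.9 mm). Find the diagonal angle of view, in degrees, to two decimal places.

Sensor diagonal = √(22.3² + 14.9²) = √719.3000 ≈ 26.8198 mm.
Angle of view α = 2·arctan(d/2f) with d = 26.8198 mm and f = 17.3 mm.
d/2f = 0.77514; arctan(0.77514) ≈ 37.7806°, so α ≈ 75.5612°.

75.56°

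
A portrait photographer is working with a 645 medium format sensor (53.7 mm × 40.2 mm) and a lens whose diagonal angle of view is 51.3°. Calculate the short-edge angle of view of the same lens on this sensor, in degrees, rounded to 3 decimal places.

32.109°

Sensor diagonal = √(53.7² + 40.2²) = √4499.7300 ≈ 67.0800 mm.
From the diagonal AOV: f = 67.0800 / (2·tan(25.65°)) = 67.0800 / 0.96039 ≈ 69.8469 mm.
Short-edge AOV = 2·arctan(40.2 / (2 × 69.8469)) = 2·arctan(0.28777) ≈ 32.1087°.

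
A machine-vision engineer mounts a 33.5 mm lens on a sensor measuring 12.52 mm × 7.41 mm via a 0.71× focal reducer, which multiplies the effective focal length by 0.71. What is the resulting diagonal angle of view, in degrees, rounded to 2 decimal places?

34.01°

Effective focal length f = 33.5 × 0.71 = 23.785 mm.
Sensor diagonal = √(12.52² + 7.41²) = √211.6585 ≈ 14.5485 mm.
α = 2·arctan(14.548 / (2 × 23.785)) = 2·arctan(0.30583) ≈ 34.0107°.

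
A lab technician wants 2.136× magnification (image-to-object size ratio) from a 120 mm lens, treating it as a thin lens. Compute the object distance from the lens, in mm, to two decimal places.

176.18 mm

With m = dᵢ/dₒ and 1/f = 1/dₒ + 1/dᵢ, substituting dᵢ = m·dₒ gives 1/f = (1 + 1/m)/dₒ, hence dₒ = f·(1 + 1/m).
dₒ = 120 × (1 + 1/2.136) = 120 × 1.46816 ≈ 176.180 mm.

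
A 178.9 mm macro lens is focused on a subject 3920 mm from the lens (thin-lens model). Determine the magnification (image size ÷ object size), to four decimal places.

Thin lens: 1/f = 1/dₒ + 1/dᵢ → 1/dᵢ = 1/178.9 − 1/3920 = 0.0053346 mm⁻¹, so dᵢ ≈ 187.4550 mm.
Magnification m = dᵢ/dₒ = 187.4550/3920 ≈ 0.04782.

0.0478×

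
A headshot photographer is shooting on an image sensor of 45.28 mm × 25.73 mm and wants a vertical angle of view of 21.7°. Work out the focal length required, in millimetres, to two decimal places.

From α = 2·arctan(h/2f) we get f = h / (2·tan(α/2)).
With h = 25.73 mm and α/2 = 10.85°, tan(α/2) ≈ 0.19166, so f ≈ 25.73 / 0.38333 ≈ 67.1224 mm.

67.12 mm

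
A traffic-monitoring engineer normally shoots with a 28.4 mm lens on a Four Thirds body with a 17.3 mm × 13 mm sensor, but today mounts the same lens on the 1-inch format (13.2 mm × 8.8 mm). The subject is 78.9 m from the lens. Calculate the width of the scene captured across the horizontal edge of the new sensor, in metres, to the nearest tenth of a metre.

The focal length stays 28.4 mm; the relevant sensor dimension is now w = 13.2 mm. Object distance dₒ = 78.9 m = 78900 mm.
Thin-lens field width W = w·(dₒ − f)/f = 13.2 × (78900 − 28.4)/28.4 ≈ 36658.631 mm = 36.6586 m.

36.7 m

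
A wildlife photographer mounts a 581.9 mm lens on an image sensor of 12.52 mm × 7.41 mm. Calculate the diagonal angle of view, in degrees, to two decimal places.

Sensor diagonal = √(12.52² + 7.41²) = √211.6585 ≈ 14.5485 mm.
Angle of view α = 2·arctan(d/2f) with d = 14.5485 mm and f = 581.9 mm.
d/2f = 0.01250; arctan(0.01250) ≈ 0.7162°, so α ≈ 1.4324°.

1.43°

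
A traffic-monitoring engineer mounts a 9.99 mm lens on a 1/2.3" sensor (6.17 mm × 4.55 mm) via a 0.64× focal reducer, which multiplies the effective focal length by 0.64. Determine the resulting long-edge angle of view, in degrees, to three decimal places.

Effective focal length f = 9.99 × 0.64 = 6.3936 mm.
α = 2·arctan(6.17 / (2 × 6.3936)) = 2·arctan(0.48251) ≈ 51.5159°.

51.516°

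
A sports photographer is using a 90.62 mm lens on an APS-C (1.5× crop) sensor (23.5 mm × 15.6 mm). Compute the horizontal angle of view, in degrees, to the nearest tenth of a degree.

14.8°

Angle of view α = 2·arctan(w/2f) with w = 23.5 mm and f = 90.62 mm.
w/2f = 0.12966; arctan(0.12966) ≈ 7.3879°, so α ≈ 14.7758°.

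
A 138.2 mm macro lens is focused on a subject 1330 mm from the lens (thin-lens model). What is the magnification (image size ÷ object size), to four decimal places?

Thin lens: 1/f = 1/dₒ + 1/dᵢ → 1/dᵢ = 1/138.2 − 1/1330 = 0.0064840 mm⁻¹, so dᵢ ≈ 154.2255 mm.
Magnification m = dᵢ/dₒ = 154.2255/1330 ≈ 0.11596.

0.1160×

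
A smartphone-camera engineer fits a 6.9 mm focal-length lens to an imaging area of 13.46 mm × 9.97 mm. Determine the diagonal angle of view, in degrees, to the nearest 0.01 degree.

101.03°

Sensor diagonal = √(13.46² + 9.97²) = √280.5725 ≈ 16.7503 mm.
Angle of view α = 2·arctan(d/2f) with d = 16.7503 mm and f = 6.9 mm.
d/2f = 1.21379; arctan(1.21379) ≈ 50.5161°, so α ≈ 101.0321°.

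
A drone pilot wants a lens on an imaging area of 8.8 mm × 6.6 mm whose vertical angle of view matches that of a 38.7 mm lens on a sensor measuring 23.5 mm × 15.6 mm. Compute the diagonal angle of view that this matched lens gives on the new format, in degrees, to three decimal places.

37.136°

Equal vertical AOV ⇒ f₂ = f₁ · 6.6/15.6 = 38.7 × 0.42308 ≈ 16.3731 mm.
Sensor diagonal = √(8.8² + 6.6²) = √121.0000 ≈ 11.0000 mm.
Diagonal AOV on the new format = 2·arctan(11.0000 / (2 × 16.3731)) = 2·arctan(0.33592) ≈ 37.1362°.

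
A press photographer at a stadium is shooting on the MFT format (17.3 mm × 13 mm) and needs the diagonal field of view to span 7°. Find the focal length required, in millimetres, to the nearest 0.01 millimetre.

176.91 mm

Sensor diagonal = √(17.3² + 13²) = √468.2900 ≈ 21.6400 mm.
From α = 2·arctan(d/2f) we get f = d / (2·tan(α/2)).
With d = 21.6400 mm and α/2 = 3.5°, tan(α/2) ≈ 0.06116, so f ≈ 21.6400 / 0.12233 ≈ 176.9055 mm.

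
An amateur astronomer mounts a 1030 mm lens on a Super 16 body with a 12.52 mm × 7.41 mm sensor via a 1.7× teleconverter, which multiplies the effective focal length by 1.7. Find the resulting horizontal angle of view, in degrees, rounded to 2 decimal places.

0.41°

Effective focal length f = 1030 × 1.7 = 1751 mm.
α = 2·arctan(12.52 / (2 × 1751)) = 2·arctan(0.00358) ≈ 0.4097°.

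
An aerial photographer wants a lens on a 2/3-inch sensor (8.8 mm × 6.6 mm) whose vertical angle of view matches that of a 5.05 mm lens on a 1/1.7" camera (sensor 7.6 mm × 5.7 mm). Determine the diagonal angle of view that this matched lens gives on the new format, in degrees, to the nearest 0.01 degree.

86.49°

Equal vertical AOV ⇒ f₂ = f₁ · 6.6/5.7 = 5.05 × 1.15789 ≈ 5.8474 mm.
Sensor diagonal = √(8.8² + 6.6²) = √121.0000 ≈ 11.0000 mm.
Diagonal AOV on the new format = 2·arctan(11.0000 / (2 × 5.8474)) = 2·arctan(0.94059) ≈ 86.4932°.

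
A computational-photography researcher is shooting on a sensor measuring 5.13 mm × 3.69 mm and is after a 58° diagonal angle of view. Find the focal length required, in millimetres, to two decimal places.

5.70 mm

Sensor diagonal = √(5.13² + 3.69²) = √39.9330 ≈ 6.3193 mm.
From α = 2·arctan(d/2f) we get f = d / (2·tan(α/2)).
With d = 6.3193 mm and α/2 = 29°, tan(α/2) ≈ 0.55431, so f ≈ 6.3193 / 1.10862 ≈ 5.7001 mm.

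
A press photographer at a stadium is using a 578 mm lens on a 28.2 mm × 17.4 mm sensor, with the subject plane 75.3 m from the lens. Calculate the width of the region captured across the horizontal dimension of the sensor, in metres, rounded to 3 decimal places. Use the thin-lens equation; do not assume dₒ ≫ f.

dₒ: 75.3 m = 75300 mm.
Similar triangles through the lens centre give W/dₒ = w/dᵢ; with 1/f = 1/dₒ + 1/dᵢ this gives W = w·(dₒ − f)/f.
W = 28.2 mm × (75300 − 578) / 578 = 28.2 × 129.2768 ≈ 3645.606 mm = 3.64561 m.

3.646 m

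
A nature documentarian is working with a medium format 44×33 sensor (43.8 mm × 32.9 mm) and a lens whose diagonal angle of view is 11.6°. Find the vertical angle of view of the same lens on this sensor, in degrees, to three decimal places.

Sensor diagonal = √(43.8² + 32.9²) = √3000.8500 ≈ 54.7800 mm.
From the diagonal AOV: f = 54.7800 / (2·tan(5.8°)) = 54.7800 / 0.20315 ≈ 269.6496 mm.
Vertical AOV = 2·arctan(32.9 / (2 × 269.6496)) = 2·arctan(0.06101) ≈ 6.9820°.

6.982°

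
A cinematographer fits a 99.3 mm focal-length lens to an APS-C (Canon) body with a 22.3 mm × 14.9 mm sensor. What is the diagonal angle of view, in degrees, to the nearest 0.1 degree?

Sensor diagonal = √(22.3² + 14.9²) = √719.3000 ≈ 26.8198 mm.
Angle of view α = 2·arctan(d/2f) with d = 26.8198 mm and f = 99.3 mm.
d/2f = 0.13504; arctan(0.13504) ≈ 7.6909°, so α ≈ 15.3819°.

15.4°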